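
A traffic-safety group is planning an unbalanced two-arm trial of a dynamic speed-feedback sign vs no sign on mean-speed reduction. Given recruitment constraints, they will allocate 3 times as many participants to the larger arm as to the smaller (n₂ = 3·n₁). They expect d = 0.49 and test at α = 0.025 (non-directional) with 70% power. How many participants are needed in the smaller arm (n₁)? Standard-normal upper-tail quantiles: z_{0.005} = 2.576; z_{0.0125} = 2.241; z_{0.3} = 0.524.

With allocation ratio k = n₂/n₁ = 3, Var(x̄₁−x̄₂) = σ²(1/n₁ + 1/(k·n₁)) = σ²·(k+1)/(k·n₁).
So n₁ = (1 + 1/k)·((z_{α/2} + z_β)/d)² = 1.333 × (2.765/0.49)².
n₁ = 1.333 × 31.84 = 42.5.
Round up: n₁ = 43, giving n₂ = 3 × 43 = 129.

n₁ = 43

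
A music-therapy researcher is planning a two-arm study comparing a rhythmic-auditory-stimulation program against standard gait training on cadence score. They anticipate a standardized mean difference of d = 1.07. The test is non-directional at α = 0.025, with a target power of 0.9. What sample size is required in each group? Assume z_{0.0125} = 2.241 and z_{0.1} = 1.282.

For two independent groups with equal n: n = 2·((z_{α/2} + z_β) / d)².
z_{α/2} + z_β = 2.241 + 1.282 = 3.523.
n = 2 × (3.523 / 1.07)² = 2 × 3.293² = 2 × 10.84 = 21.7.
Round up to the next whole participant.

n = 22 per group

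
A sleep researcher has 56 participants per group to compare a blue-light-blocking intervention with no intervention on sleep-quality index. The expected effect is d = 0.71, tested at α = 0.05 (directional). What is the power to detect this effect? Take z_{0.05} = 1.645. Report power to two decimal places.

For two equal groups, power = Φ(d·√(n/2) − z_{α}).
d·√(n/2) = 0.71 × √(56/2) = 0.71 × 5.292 = 3.757.
z_β = 3.757 − 1.645 = 2.112.
Power = Φ(2.112) = 0.983.

power ≈ 0.98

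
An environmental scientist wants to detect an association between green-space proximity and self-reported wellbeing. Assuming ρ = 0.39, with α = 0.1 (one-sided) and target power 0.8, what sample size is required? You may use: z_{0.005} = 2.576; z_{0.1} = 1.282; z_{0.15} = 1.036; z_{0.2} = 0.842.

n = 30

Fisher's z: C = ½·ln((1+r)/(1−r)) = ½·ln(2.2787) = 0.4118.
n = ((z_{α} + z_β)/C)² + 3.
(1.282 + 0.842) / 0.4118 = 2.124 / 0.4118 = 5.158.
n = 5.158² + 3 = 26.60 + 3 = 29.6.
Round up.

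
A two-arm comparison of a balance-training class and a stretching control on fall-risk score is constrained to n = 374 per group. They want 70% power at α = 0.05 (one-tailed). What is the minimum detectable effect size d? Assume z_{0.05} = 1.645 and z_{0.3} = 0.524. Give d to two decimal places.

d_min ≈ 0.16

For two independent groups of n = 374 each: d_min = (z_{α} + z_β)·√(2/n).
z-sum = 1.645 + 0.524 = 2.169.
d_min = 2.169 × √(2/374) = 2.169 × 0.0731 = 0.159.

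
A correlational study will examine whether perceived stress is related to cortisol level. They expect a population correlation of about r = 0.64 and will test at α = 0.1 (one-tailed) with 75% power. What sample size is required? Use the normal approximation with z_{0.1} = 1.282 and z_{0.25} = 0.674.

Fisher's z: C = ½·ln((1+r)/(1−r)) = ½·ln(4.5556) = 0.7582.
n = ((z_{α} + z_β)/C)² + 3.
(1.282 + 0.674) / 0.7582 = 1.956 / 0.7582 = 2.580.
n = 2.580² + 3 = 6.66 + 3 = 9.7.
Round up.

n = 10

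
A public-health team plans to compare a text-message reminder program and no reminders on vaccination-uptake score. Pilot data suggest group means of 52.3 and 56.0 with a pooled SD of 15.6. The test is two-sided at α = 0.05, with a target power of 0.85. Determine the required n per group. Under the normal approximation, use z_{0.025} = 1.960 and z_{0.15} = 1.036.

n = 320 per group

Cohen's d = |M₁ − M₂| / SD_pooled = |52.3 − 56.0| / 15.6 = 3.7 / 15.6 = 0.237.
For two independent groups with equal n: n = 2·((z_{α/2} + z_β) / d)².
z_{α/2} + z_β = 1.960 + 1.036 = 2.996.
n = 2 × (2.996 / 0.237)² = 2 × 12.641² = 2 × 159.80 = 319.6.
Round up to the next whole participant.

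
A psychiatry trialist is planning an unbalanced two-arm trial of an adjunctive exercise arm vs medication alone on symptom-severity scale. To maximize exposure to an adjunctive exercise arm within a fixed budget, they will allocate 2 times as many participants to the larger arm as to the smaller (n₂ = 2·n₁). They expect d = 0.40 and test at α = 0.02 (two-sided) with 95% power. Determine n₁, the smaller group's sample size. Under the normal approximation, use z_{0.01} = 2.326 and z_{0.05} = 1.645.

With allocation ratio k = n₂/n₁ = 2, Var(x̄₁−x̄₂) = σ²(1/n₁ + 1/(k·n₁)) = σ²·(k+1)/(k·n₁).
So n₁ = (1 + 1/k)·((z_{α/2} + z_β)/d)² = 1.500 × (3.971/0.40)².
n₁ = 1.500 × 98.56 = 147.8.
Round up: n₁ = 148, giving n₂ = 2 × 148 = 296.

n₁ = 148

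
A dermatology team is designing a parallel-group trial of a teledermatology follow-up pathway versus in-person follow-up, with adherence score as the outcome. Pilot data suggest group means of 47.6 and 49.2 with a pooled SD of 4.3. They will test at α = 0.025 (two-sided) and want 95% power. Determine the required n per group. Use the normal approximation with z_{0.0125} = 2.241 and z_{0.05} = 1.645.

n = 219 per group

Cohen's d = |M₁ − M₂| / SD_pooled = |47.6 − 49.2| / 4.3 = 1.6 / 4.3 = 0.372.
For two independent groups with equal n: n = 2·((z_{α/2} + z_β) / d)².
z_{α/2} + z_β = 2.241 + 1.645 = 3.886.
n = 2 × (3.886 / 0.372)² = 2 × 10.446² = 2 × 109.12 = 218.2.
Round up to the next whole participant.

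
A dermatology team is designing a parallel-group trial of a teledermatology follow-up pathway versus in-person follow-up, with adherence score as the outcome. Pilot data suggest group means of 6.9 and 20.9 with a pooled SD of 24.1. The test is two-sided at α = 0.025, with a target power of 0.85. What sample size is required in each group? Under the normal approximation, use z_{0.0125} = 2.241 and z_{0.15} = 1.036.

n = 64 per group

Cohen's d = |M₁ − M₂| / SD_pooled = |6.9 − 20.9| / 24.1 = 14.0 / 24.1 = 0.581.
For two independent groups with equal n: n = 2·((z_{α/2} + z_β) / d)².
z_{α/2} + z_β = 2.241 + 1.036 = 3.277.
n = 2 × (3.277 / 0.581)² = 2 × 5.640² = 2 × 31.81 = 63.6.
Round up to the next whole participant.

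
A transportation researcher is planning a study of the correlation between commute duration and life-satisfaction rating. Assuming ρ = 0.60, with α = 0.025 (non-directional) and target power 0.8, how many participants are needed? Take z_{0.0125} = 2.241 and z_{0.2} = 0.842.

n = 23

Fisher's z: C = ½·ln((1+r)/(1−r)) = ½·ln(4.0000) = 0.6931.
n = ((z_{α/2} + z_β)/C)² + 3.
(2.241 + 0.842) / 0.6931 = 3.083 / 0.6931 = 4.448.
n = 4.448² + 3 = 19.79 + 3 = 22.8.
Round up.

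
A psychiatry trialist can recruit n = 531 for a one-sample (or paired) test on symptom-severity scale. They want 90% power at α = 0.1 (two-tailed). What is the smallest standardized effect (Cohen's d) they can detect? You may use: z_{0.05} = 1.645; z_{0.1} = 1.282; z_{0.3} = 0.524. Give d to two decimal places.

d_min ≈ 0.13

For a single sample (or paired design) of n = 531: d_min = (z_{α/2} + z_β)/√n.
z-sum = 1.645 + 1.282 = 2.927.
d_min = 2.927 / √531 = 2.927 / 23.043 = 0.127.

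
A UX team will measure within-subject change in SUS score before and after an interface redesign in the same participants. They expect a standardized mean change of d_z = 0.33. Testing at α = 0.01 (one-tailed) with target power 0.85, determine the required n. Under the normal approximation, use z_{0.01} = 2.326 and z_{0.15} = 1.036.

n = 104 pairs

For a paired (one-sample on differences) test: n = ((z_{α} + z_β) / d)².
z_{α} + z_β = 2.326 + 1.036 = 3.362.
n = (3.362 / 0.33)² = 10.188² = 103.79.
Round up.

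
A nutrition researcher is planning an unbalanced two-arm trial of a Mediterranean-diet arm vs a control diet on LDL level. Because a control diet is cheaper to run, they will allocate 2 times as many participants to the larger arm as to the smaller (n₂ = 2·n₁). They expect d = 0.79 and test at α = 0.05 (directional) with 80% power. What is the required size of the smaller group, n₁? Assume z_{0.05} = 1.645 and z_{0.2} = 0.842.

With allocation ratio k = n₂/n₁ = 2, Var(x̄₁−x̄₂) = σ²(1/n₁ + 1/(k·n₁)) = σ²·(k+1)/(k·n₁).
So n₁ = (1 + 1/k)·((z_{α} + z_β)/d)² = 1.500 × (2.487/0.79)².
n₁ = 1.500 × 9.91 = 14.9.
Round up: n₁ = 15, giving n₂ = 2 × 15 = 30.

n₁ = 15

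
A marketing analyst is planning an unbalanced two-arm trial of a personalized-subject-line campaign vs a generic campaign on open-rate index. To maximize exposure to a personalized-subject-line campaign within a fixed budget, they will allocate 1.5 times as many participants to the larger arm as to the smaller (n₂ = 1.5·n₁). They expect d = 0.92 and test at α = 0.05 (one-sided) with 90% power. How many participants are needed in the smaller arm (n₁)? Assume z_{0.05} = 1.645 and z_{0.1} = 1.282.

n₁ = 17

With allocation ratio k = n₂/n₁ = 1.5, Var(x̄₁−x̄₂) = σ²(1/n₁ + 1/(k·n₁)) = σ²·(k+1)/(k·n₁).
So n₁ = (1 + 1/k)·((z_{α} + z_β)/d)² = 1.667 × (2.927/0.92)².
n₁ = 1.667 × 10.12 = 16.9.
Round up: n₁ = 17, giving n₂ = ⌈1.5 × 17⌉ = ⌈25.5⌉ = 26.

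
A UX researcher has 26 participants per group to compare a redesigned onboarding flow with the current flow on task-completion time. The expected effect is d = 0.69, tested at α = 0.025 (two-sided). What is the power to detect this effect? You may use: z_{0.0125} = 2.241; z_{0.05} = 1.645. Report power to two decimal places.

power ≈ 0.60

For two equal groups, power = Φ(d·√(n/2) − z_{α/2}).
d·√(n/2) = 0.69 × √(26/2) = 0.69 × 3.606 = 2.488.
z_β = 2.488 − 2.241 = 0.247.
Power = Φ(0.247) = 0.597.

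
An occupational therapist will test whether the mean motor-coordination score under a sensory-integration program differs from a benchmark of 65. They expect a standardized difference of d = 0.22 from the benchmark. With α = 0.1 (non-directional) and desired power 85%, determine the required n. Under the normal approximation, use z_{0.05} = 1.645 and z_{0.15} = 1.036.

n = 149

For a one-sample test: n = ((z_{α/2} + z_β) / d)².
z_{α/2} + z_β = 1.645 + 1.036 = 2.681.
n = (2.681 / 0.22)² = 12.186² = 148.51.
Round up.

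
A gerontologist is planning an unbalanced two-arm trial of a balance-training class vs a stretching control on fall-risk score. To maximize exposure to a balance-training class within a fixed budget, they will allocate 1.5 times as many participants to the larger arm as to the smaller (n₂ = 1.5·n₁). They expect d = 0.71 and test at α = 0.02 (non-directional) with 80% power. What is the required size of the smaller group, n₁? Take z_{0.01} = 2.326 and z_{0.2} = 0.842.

With allocation ratio k = n₂/n₁ = 1.5, Var(x̄₁−x̄₂) = σ²(1/n₁ + 1/(k·n₁)) = σ²·(k+1)/(k·n₁).
So n₁ = (1 + 1/k)·((z_{α/2} + z_β)/d)² = 1.667 × (3.168/0.71)².
n₁ = 1.667 × 19.91 = 33.2.
Round up: n₁ = 34, giving n₂ = 1.5 × 34 = 51.

n₁ = 34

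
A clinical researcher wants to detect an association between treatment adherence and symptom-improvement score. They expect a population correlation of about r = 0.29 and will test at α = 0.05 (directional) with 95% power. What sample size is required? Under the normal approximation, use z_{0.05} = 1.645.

Fisher's z: C = ½·ln((1+r)/(1−r)) = ½·ln(1.8169) = 0.2986.
n = ((z_{α} + z_β)/C)² + 3.
(1.645 + 1.645) / 0.2986 = 3.290 / 0.2986 = 11.018.
n = 11.018² + 3 = 121.40 + 3 = 124.4.
Round up.

n = 125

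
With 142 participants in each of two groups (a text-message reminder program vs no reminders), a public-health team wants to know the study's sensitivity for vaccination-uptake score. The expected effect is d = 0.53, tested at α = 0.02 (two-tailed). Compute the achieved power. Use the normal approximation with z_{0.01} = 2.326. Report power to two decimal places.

power ≈ 0.98

For two equal groups, power = Φ(d·√(n/2) − z_{α/2}).
d·√(n/2) = 0.53 × √(142/2) = 0.53 × 8.426 = 4.466.
z_β = 4.466 − 2.326 = 2.140.
Power = Φ(2.140) = 0.984.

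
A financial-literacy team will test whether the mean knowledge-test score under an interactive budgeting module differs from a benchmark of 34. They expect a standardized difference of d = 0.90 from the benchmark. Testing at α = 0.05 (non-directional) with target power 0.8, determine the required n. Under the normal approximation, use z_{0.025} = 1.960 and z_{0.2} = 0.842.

n = 10

For a one-sample test: n = ((z_{α/2} + z_β) / d)².
z_{α/2} + z_β = 1.960 + 0.842 = 2.802.
n = (2.802 / 0.90)² = 3.113² = 9.69.
Round up.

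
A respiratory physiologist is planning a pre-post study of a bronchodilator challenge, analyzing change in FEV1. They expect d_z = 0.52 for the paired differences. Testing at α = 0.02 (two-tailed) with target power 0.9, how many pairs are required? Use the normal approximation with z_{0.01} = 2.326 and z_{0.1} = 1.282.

For a paired (one-sample on differences) test: n = ((z_{α/2} + z_β) / d)².
z_{α/2} + z_β = 2.326 + 1.282 = 3.608.
n = (3.608 / 0.52)² = 6.938² = 48.14.
Round up.

n = 49 pairs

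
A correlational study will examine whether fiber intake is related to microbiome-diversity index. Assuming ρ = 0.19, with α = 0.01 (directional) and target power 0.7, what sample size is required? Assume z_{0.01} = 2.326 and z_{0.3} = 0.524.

Fisher's z: C = ½·ln((1+r)/(1−r)) = ½·ln(1.4691) = 0.1923.
n = ((z_{α} + z_β)/C)² + 3.
(2.326 + 0.524) / 0.1923 = 2.850 / 0.1923 = 14.821.
n = 14.821² + 3 = 219.65 + 3 = 222.6.
Round up.

n = 223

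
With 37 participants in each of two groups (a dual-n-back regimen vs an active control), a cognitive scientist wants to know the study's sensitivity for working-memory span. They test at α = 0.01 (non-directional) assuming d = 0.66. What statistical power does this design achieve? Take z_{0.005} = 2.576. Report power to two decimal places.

For two equal groups, power = Φ(d·√(n/2) − z_{α/2}).
d·√(n/2) = 0.66 × √(37/2) = 0.66 × 4.301 = 2.839.
z_β = 2.839 − 2.576 = 0.263.
Power = Φ(0.263) = 0.604.

power ≈ 0.60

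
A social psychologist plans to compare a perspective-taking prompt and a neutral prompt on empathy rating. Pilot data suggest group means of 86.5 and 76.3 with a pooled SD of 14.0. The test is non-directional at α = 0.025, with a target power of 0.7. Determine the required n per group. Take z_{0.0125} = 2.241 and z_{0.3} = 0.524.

n = 29 per group

Cohen's d = |M₁ − M₂| / SD_pooled = |86.5 − 76.3| / 14.0 = 10.2 / 14.0 = 0.729.
For two independent groups with equal n: n = 2·((z_{α/2} + z_β) / d)².
z_{α/2} + z_β = 2.241 + 0.524 = 2.765.
n = 2 × (2.765 / 0.729)² = 2 × 3.793² = 2 × 14.39 = 28.8.
Round up to the next whole participant.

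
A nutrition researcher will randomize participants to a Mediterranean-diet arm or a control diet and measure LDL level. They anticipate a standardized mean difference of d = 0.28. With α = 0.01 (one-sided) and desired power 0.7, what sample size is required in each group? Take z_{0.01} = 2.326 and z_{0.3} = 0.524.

For two independent groups with equal n: n = 2·((z_{α} + z_β) / d)².
z_{α} + z_β = 2.326 + 0.524 = 2.850.
n = 2 × (2.850 / 0.28)² = 2 × 10.179² = 2 × 103.60 = 207.2.
Round up to the next whole participant.

n = 208 per group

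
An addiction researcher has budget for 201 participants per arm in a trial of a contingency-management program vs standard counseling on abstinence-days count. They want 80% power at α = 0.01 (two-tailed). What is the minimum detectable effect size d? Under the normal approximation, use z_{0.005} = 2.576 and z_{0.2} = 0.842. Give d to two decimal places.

d_min ≈ 0.34

For two independent groups of n = 201 each: d_min = (z_{α/2} + z_β)·√(2/n).
z-sum = 2.576 + 0.842 = 3.418.
d_min = 3.418 × √(2/201) = 3.418 × 0.0998 = 0.341.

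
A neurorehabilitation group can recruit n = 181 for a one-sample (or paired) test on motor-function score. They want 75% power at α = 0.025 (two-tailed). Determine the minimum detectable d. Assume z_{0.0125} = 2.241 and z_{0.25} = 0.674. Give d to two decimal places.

For a single sample (or paired design) of n = 181: d_min = (z_{α/2} + z_β)/√n.
z-sum = 2.241 + 0.674 = 2.915.
d_min = 2.915 / √181 = 2.915 / 13.454 = 0.217.

d_min ≈ 0.22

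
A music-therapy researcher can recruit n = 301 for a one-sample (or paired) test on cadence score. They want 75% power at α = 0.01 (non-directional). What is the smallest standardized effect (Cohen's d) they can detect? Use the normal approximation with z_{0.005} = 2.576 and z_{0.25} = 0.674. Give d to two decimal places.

d_min ≈ 0.19

For a single sample (or paired design) of n = 301: d_min = (z_{α/2} + z_β)/√n.
z-sum = 2.576 + 0.674 = 3.250.
d_min = 3.250 / √301 = 3.250 / 17.349 = 0.187.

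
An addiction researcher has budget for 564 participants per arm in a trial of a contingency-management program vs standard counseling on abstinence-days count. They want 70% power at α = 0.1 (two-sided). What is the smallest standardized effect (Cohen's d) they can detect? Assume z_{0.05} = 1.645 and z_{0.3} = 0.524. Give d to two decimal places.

d_min ≈ 0.13

For two independent groups of n = 564 each: d_min = (z_{α/2} + z_β)·√(2/n).
z-sum = 1.645 + 0.524 = 2.169.
d_min = 2.169 × √(2/564) = 2.169 × 0.0595 = 0.129.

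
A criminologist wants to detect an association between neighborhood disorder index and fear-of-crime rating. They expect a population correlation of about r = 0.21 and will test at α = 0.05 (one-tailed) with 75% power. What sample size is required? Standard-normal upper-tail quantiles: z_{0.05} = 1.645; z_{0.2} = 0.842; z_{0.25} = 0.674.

n = 122

Fisher's z: C = ½·ln((1+r)/(1−r)) = ½·ln(1.5316) = 0.2132.
n = ((z_{α} + z_β)/C)² + 3.
(1.645 + 0.674) / 0.2132 = 2.319 / 0.2132 = 10.877.
n = 10.877² + 3 = 118.31 + 3 = 121.3.
Round up.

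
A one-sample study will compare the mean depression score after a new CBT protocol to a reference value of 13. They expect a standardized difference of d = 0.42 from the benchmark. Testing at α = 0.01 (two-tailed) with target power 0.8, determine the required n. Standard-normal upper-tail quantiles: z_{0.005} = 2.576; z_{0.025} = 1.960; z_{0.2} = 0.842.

For a one-sample test: n = ((z_{α/2} + z_β) / d)².
z_{α/2} + z_β = 2.576 + 0.842 = 3.418.
n = (3.418 / 0.42)² = 8.138² = 66.23.
Round up.

n = 67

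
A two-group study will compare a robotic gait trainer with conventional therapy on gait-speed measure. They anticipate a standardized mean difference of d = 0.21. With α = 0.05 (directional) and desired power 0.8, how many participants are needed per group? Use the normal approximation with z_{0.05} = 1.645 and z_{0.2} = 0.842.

n = 281 per group

For two independent groups with equal n: n = 2·((z_{α} + z_β) / d)².
z_{α} + z_β = 1.645 + 0.842 = 2.487.
n = 2 × (2.487 / 0.21)² = 2 × 11.843² = 2 × 140.25 = 280.5.
Round up to the next whole participant.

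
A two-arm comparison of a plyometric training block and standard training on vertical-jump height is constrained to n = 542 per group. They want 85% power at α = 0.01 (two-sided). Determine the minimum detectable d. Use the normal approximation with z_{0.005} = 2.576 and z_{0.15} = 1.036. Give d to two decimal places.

For two independent groups of n = 542 each: d_min = (z_{α/2} + z_β)·√(2/n).
z-sum = 2.576 + 1.036 = 3.612.
d_min = 3.612 × √(2/542) = 3.612 × 0.0607 = 0.219.

d_min ≈ 0.22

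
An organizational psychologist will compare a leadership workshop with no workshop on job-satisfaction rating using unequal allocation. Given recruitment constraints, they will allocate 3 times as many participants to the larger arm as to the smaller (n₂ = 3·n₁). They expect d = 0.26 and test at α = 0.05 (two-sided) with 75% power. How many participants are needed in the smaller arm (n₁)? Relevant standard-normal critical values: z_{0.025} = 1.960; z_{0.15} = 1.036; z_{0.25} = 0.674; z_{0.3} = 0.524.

n₁ = 137

With allocation ratio k = n₂/n₁ = 3, Var(x̄₁−x̄₂) = σ²(1/n₁ + 1/(k·n₁)) = σ²·(k+1)/(k·n₁).
So n₁ = (1 + 1/k)·((z_{α/2} + z_β)/d)² = 1.333 × (2.634/0.26)².
n₁ = 1.333 × 102.63 = 136.8.
Round up: n₁ = 137, giving n₂ = 3 × 137 = 411.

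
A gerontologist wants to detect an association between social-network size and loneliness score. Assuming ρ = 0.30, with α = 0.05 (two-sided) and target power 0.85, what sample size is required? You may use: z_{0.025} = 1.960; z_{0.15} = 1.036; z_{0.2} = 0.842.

Fisher's z: C = ½·ln((1+r)/(1−r)) = ½·ln(1.8571) = 0.3095.
n = ((z_{α/2} + z_β)/C)² + 3.
(1.960 + 1.036) / 0.3095 = 2.996 / 0.3095 = 9.680.
n = 9.680² + 3 = 93.70 + 3 = 96.7.
Round up.

n = 97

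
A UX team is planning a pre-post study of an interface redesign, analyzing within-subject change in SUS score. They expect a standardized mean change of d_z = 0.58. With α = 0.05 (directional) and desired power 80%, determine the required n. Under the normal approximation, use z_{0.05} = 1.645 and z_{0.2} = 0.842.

For a paired (one-sample on differences) test: n = ((z_{α} + z_β) / d)².
z_{α} + z_β = 1.645 + 0.842 = 2.487.
n = (2.487 / 0.58)² = 4.288² = 18.39.
Round up.

n = 19 pairs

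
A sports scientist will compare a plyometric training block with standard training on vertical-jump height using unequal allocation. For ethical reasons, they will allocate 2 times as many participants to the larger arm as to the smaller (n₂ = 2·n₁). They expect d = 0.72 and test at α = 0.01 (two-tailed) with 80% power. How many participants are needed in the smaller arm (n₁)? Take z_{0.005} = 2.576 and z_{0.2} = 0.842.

With allocation ratio k = n₂/n₁ = 2, Var(x̄₁−x̄₂) = σ²(1/n₁ + 1/(k·n₁)) = σ²·(k+1)/(k·n₁).
So n₁ = (1 + 1/k)·((z_{α/2} + z_β)/d)² = 1.500 × (3.418/0.72)².
n₁ = 1.500 × 22.54 = 33.8.
Round up: n₁ = 34, giving n₂ = 2 × 34 = 68.

n₁ = 34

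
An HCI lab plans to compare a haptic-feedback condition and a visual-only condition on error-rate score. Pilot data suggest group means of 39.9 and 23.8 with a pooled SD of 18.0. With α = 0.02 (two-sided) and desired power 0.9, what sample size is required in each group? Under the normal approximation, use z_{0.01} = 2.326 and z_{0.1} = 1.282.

Cohen's d = |M₁ − M₂| / SD_pooled = |39.9 − 23.8| / 18.0 = 16.1 / 18.0 = 0.894.
For two independent groups with equal n: n = 2·((z_{α/2} + z_β) / d)².
z_{α/2} + z_β = 2.326 + 1.282 = 3.608.
n = 2 × (3.608 / 0.894)² = 2 × 4.036² = 2 × 16.29 = 32.6.
Round up to the next whole participant.

n = 33 per group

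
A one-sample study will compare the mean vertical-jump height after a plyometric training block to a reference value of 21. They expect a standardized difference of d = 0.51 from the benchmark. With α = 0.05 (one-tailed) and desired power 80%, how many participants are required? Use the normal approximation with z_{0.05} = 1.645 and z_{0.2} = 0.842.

n = 24

For a one-sample test: n = ((z_{α} + z_β) / d)².
z_{α} + z_β = 1.645 + 0.842 = 2.487.
n = (2.487 / 0.51)² = 4.876² = 23.78.
Round up.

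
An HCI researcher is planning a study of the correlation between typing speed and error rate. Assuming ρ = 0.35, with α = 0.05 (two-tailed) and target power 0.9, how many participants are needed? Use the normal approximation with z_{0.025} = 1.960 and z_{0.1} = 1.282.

Fisher's z: C = ½·ln((1+r)/(1−r)) = ½·ln(2.0769) = 0.3654.
n = ((z_{α/2} + z_β)/C)² + 3.
(1.960 + 1.282) / 0.3654 = 3.242 / 0.3654 = 8.872.
n = 8.872² + 3 = 78.72 + 3 = 81.7.
Round up.

n = 82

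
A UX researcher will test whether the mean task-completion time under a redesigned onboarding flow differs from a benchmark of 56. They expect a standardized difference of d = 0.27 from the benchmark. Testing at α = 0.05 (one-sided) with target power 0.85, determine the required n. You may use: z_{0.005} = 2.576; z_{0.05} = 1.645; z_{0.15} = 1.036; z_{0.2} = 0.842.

For a one-sample test: n = ((z_{α} + z_β) / d)².
z_{α} + z_β = 1.645 + 1.036 = 2.681.
n = (2.681 / 0.27)² = 9.930² = 98.60.
Round up.

n = 99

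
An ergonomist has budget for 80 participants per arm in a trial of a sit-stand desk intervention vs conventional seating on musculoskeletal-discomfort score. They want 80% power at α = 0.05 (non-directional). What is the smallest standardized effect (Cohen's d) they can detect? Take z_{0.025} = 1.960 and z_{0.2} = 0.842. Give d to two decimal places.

d_min ≈ 0.44

For two independent groups of n = 80 each: d_min = (z_{α/2} + z_β)·√(2/n).
z-sum = 1.960 + 0.842 = 2.802.
d_min = 2.802 × √(2/80) = 2.802 × 0.1581 = 0.443.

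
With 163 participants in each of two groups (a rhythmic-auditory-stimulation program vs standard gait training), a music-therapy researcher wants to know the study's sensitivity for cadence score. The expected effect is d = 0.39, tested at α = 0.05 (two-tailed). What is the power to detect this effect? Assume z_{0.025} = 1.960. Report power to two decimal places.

power ≈ 0.94

For two equal groups, power = Φ(d·√(n/2) − z_{α/2}).
d·√(n/2) = 0.39 × √(163/2) = 0.39 × 9.028 = 3.521.
z_β = 3.521 − 1.960 = 1.561.
Power = Φ(1.561) = 0.941.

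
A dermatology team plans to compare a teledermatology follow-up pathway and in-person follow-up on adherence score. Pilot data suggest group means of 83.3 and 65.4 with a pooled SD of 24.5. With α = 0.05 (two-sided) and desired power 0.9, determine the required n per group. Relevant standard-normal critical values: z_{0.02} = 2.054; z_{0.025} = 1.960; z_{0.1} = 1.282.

Cohen's d = |M₁ − M₂| / SD_pooled = |83.3 − 65.4| / 24.5 = 17.9 / 24.5 = 0.731.
For two independent groups with equal n: n = 2·((z_{α/2} + z_β) / d)².
z_{α/2} + z_β = 1.960 + 1.282 = 3.242.
n = 2 × (3.242 / 0.731)² = 2 × 4.435² = 2 × 19.67 = 39.3.
Round up to the next whole participant.

n = 40 per group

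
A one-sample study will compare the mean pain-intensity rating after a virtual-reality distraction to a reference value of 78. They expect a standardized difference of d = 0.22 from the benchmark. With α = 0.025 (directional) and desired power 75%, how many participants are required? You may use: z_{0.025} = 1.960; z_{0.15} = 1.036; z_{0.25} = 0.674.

n = 144

For a one-sample test: n = ((z_{α} + z_β) / d)².
z_{α} + z_β = 1.960 + 0.674 = 2.634.
n = (2.634 / 0.22)² = 11.973² = 143.35.
Round up.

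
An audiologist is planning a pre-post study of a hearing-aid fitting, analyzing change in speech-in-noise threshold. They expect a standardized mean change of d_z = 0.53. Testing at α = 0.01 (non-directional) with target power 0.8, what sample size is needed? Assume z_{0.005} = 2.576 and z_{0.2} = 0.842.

n = 42 pairs

For a paired (one-sample on differences) test: n = ((z_{α/2} + z_β) / d)².
z_{α/2} + z_β = 2.576 + 0.842 = 3.418.
n = (3.418 / 0.53)² = 6.449² = 41.59.
Round up.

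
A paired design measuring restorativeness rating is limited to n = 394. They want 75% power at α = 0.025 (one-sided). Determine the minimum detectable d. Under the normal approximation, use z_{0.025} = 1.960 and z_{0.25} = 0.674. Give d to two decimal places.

d_min ≈ 0.13

For a single sample (or paired design) of n = 394: d_min = (z_{α} + z_β)/√n.
z-sum = 1.960 + 0.674 = 2.634.
d_min = 2.634 / √394 = 2.634 / 19.849 = 0.133.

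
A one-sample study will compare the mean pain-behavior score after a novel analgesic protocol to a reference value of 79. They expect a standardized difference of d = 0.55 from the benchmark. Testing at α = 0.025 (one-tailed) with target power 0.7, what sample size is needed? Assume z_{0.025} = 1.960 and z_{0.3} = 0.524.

n = 21

For a one-sample test: n = ((z_{α} + z_β) / d)².
z_{α} + z_β = 1.960 + 0.524 = 2.484.
n = (2.484 / 0.55)² = 4.516² = 20.40.
Round up.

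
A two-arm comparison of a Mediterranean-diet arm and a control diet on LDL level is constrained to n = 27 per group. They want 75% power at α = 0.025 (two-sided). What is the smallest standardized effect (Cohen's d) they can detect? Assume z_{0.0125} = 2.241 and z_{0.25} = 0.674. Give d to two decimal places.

For two independent groups of n = 27 each: d_min = (z_{α/2} + z_β)·√(2/n).
z-sum = 2.241 + 0.674 = 2.915.
d_min = 2.915 × √(2/27) = 2.915 × 0.2722 = 0.793.

d_min ≈ 0.79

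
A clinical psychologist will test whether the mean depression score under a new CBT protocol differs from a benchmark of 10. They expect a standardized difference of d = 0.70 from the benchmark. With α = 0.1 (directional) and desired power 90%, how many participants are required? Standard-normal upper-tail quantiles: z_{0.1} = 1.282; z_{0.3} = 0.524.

n = 14

For a one-sample test: n = ((z_{α} + z_β) / d)².
z_{α} + z_β = 1.282 + 1.282 = 2.564.
n = (2.564 / 0.70)² = 3.663² = 13.42.
Round up.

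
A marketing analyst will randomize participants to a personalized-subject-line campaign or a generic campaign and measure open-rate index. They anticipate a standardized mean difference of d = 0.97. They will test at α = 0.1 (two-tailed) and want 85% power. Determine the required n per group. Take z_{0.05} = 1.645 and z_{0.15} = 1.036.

For two independent groups with equal n: n = 2·((z_{α/2} + z_β) / d)².
z_{α/2} + z_β = 1.645 + 1.036 = 2.681.
n = 2 × (2.681 / 0.97)² = 2 × 2.764² = 2 × 7.64 = 15.3.
Round up to the next whole participant.

n = 16 per group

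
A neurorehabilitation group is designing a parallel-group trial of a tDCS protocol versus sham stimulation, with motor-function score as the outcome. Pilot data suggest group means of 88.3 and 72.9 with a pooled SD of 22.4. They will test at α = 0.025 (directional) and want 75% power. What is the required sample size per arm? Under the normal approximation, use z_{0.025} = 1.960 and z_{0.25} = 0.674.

n = 30 per group

Cohen's d = |M₁ − M₂| / SD_pooled = |88.3 − 72.9| / 22.4 = 15.4 / 22.4 = 0.687.
For two independent groups with equal n: n = 2·((z_{α} + z_β) / d)².
z_{α} + z_β = 1.960 + 0.674 = 2.634.
n = 2 × (2.634 / 0.687)² = 2 × 3.834² = 2 × 14.70 = 29.4.
Round up to the next whole participant.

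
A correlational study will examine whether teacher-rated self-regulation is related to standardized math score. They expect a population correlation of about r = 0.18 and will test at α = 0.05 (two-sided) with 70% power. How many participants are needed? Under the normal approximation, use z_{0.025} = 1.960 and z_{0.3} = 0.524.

Fisher's z: C = ½·ln((1+r)/(1−r)) = ½·ln(1.4390) = 0.1820.
n = ((z_{α/2} + z_β)/C)² + 3.
(1.960 + 0.524) / 0.1820 = 2.484 / 0.1820 = 13.648.
n = 13.648² + 3 = 186.28 + 3 = 189.3.
Round up.

n = 190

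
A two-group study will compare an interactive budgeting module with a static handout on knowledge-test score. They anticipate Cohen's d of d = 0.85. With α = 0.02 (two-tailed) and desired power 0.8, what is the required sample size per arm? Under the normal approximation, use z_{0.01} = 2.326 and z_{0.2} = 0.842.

For two independent groups with equal n: n = 2·((z_{α/2} + z_β) / d)².
z_{α/2} + z_β = 2.326 + 0.842 = 3.168.
n = 2 × (3.168 / 0.85)² = 2 × 3.727² = 2 × 13.89 = 27.8.
Round up to the next whole participant.

n = 28 per group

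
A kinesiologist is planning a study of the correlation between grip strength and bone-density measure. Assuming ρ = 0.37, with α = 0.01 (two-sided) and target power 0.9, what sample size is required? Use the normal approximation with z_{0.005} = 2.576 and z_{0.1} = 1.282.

Fisher's z: C = ½·ln((1+r)/(1−r)) = ½·ln(2.1746) = 0.3884.
n = ((z_{α/2} + z_β)/C)² + 3.
(2.576 + 1.282) / 0.3884 = 3.858 / 0.3884 = 9.933.
n = 9.933² + 3 = 98.67 + 3 = 101.7.
Round up.

n = 102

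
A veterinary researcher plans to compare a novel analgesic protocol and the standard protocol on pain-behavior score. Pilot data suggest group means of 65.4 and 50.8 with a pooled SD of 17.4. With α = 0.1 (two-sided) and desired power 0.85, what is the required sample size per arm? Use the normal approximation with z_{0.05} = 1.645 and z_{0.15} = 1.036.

Cohen's d = |M₁ − M₂| / SD_pooled = |65.4 − 50.8| / 17.4 = 14.6 / 17.4 = 0.839.
For two independent groups with equal n: n = 2·((z_{α/2} + z_β) / d)².
z_{α/2} + z_β = 1.645 + 1.036 = 2.681.
n = 2 × (2.681 / 0.839)² = 2 × 3.195² = 2 × 10.21 = 20.4.
Round up to the next whole participant.

n = 21 per group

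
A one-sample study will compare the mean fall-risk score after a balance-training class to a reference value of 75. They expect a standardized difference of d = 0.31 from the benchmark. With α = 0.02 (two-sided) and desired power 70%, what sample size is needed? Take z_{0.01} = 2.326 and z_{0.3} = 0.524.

For a one-sample test: n = ((z_{α/2} + z_β) / d)².
z_{α/2} + z_β = 2.326 + 0.524 = 2.850.
n = (2.850 / 0.31)² = 9.194² = 84.52.
Round up.

n = 85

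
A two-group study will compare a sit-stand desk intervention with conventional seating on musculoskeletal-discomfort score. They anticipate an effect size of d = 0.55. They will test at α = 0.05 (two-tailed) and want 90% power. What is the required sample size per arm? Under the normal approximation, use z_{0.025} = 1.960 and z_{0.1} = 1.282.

For two independent groups with equal n: n = 2·((z_{α/2} + z_β) / d)².
z_{α/2} + z_β = 1.960 + 1.282 = 3.242.
n = 2 × (3.242 / 0.55)² = 2 × 5.895² = 2 × 34.75 = 69.5.
Round up to the next whole participant.

n = 70 per group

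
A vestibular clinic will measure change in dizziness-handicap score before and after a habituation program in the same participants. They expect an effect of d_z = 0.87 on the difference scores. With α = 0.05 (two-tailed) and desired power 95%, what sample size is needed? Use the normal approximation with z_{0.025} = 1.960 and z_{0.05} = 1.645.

n = 18 pairs

For a paired (one-sample on differences) test: n = ((z_{α/2} + z_β) / d)².
z_{α/2} + z_β = 1.960 + 1.645 = 3.605.
n = (3.605 / 0.87)² = 4.144² = 17.17.
Round up.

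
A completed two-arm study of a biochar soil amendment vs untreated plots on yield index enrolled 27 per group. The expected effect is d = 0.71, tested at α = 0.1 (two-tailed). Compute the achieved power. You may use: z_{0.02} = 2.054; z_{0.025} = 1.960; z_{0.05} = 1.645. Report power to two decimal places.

power ≈ 0.83

For two equal groups, power = Φ(d·√(n/2) − z_{α/2}).
d·√(n/2) = 0.71 × √(27/2) = 0.71 × 3.674 = 2.609.
z_β = 2.609 − 1.645 = 0.964.
Power = Φ(0.964) = 0.832.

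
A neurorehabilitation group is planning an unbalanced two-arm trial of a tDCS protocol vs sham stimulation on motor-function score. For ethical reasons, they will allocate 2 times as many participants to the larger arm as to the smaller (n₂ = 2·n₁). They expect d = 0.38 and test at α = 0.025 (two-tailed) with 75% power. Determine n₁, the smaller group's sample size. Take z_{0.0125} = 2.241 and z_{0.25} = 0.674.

n₁ = 89

With allocation ratio k = n₂/n₁ = 2, Var(x̄₁−x̄₂) = σ²(1/n₁ + 1/(k·n₁)) = σ²·(k+1)/(k·n₁).
So n₁ = (1 + 1/k)·((z_{α/2} + z_β)/d)² = 1.500 × (2.915/0.38)².
n₁ = 1.500 × 58.85 = 88.3.
Round up: n₁ = 89, giving n₂ = 2 × 89 = 178.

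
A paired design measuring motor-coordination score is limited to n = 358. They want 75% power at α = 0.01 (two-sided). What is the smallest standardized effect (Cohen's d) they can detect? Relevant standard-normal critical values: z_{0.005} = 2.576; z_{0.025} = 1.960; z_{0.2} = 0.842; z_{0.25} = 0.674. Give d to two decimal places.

For a single sample (or paired design) of n = 358: d_min = (z_{α/2} + z_β)/√n.
z-sum = 2.576 + 0.674 = 3.250.
d_min = 3.250 / √358 = 3.250 / 18.921 = 0.172.

d_min ≈ 0.17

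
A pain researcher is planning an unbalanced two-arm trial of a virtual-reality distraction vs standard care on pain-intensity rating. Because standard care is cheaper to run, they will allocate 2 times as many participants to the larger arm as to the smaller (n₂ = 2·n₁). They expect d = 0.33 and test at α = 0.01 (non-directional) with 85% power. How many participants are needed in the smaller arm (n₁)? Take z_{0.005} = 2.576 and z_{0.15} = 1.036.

With allocation ratio k = n₂/n₁ = 2, Var(x̄₁−x̄₂) = σ²(1/n₁ + 1/(k·n₁)) = σ²·(k+1)/(k·n₁).
So n₁ = (1 + 1/k)·((z_{α/2} + z_β)/d)² = 1.500 × (3.612/0.33)².
n₁ = 1.500 × 119.80 = 179.7.
Round up: n₁ = 180, giving n₂ = 2 × 180 = 360.

n₁ = 180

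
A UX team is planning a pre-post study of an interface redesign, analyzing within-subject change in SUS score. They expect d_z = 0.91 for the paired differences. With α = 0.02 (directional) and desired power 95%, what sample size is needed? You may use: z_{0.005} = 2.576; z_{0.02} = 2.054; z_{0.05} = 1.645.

For a paired (one-sample on differences) test: n = ((z_{α} + z_β) / d)².
z_{α} + z_β = 2.054 + 1.645 = 3.699.
n = (3.699 / 0.91)² = 4.065² = 16.52.
Round up.

n = 17 pairs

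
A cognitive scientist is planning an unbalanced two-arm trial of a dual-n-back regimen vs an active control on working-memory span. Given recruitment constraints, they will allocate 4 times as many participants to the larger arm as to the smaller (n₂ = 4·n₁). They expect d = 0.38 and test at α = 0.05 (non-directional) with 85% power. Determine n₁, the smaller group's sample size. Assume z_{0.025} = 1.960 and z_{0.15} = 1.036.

With allocation ratio k = n₂/n₁ = 4, Var(x̄₁−x̄₂) = σ²(1/n₁ + 1/(k·n₁)) = σ²·(k+1)/(k·n₁).
So n₁ = (1 + 1/k)·((z_{α/2} + z_β)/d)² = 1.250 × (2.996/0.38)².
n₁ = 1.250 × 62.16 = 77.7.
Round up: n₁ = 78, giving n₂ = 4 × 78 = 312.

n₁ = 78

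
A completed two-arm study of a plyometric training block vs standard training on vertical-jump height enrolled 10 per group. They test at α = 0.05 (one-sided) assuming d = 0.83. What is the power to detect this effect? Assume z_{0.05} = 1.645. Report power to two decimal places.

For two equal groups, power = Φ(d·√(n/2) − z_{α}).
d·√(n/2) = 0.83 × √(10/2) = 0.83 × 2.236 = 1.856.
z_β = 1.856 − 1.645 = 0.211.
Power = Φ(0.211) = 0.584.

power ≈ 0.58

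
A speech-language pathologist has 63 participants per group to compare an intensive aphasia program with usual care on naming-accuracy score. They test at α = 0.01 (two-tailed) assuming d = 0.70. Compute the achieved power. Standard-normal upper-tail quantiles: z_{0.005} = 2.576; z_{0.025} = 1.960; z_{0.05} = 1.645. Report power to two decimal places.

For two equal groups, power = Φ(d·√(n/2) − z_{α/2}).
d·√(n/2) = 0.70 × √(63/2) = 0.70 × 5.612 = 3.929.
z_β = 3.929 − 2.576 = 1.353.
Power = Φ(1.353) = 0.912.

power ≈ 0.91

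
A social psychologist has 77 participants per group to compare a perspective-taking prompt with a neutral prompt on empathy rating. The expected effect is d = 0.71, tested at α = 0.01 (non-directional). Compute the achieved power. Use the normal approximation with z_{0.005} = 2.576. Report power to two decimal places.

For two equal groups, power = Φ(d·√(n/2) − z_{α/2}).
d·√(n/2) = 0.71 × √(77/2) = 0.71 × 6.205 = 4.405.
z_β = 4.405 − 2.576 = 1.829.
Power = Φ(1.829) = 0.966.

power ≈ 0.97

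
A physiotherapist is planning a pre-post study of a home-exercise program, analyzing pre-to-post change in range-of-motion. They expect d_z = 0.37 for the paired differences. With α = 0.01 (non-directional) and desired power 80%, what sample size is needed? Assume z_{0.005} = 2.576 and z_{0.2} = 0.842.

n = 86 pairs

For a paired (one-sample on differences) test: n = ((z_{α/2} + z_β) / d)².
z_{α/2} + z_β = 2.576 + 0.842 = 3.418.
n = (3.418 / 0.37)² = 9.238² = 85.34.
Round up.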